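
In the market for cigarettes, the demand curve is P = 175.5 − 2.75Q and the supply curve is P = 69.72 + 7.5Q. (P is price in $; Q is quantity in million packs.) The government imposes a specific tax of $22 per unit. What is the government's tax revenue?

Competitive equilibrium: 175.5 − 2.75Q = 69.72 + 7.5Q → Q* = 10.32, P* = 147.12.
With the tax, the buyer price exceeds the seller price by 22: (175.5 − 2.75Q) − (69.72 + 7.5Q) = 22 → Q' = 8.1737.
Tax revenue = 22 × 8.1737 = $179.82 million.

$179.82 million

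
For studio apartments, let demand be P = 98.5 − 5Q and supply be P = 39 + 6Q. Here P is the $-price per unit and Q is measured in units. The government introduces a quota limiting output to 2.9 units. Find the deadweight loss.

$34.63

Competitive equilibrium: 98.5 − 5Q = 39 + 6Q → Q* = 5.4091, P* = 71.4545.
At Q = 2.9: demand price = 98.5 − 5·2.9 = 84; supply price = 39 + 6·2.9 = 56.4.
ΔQ = 5.4091 − 2.9 = 2.5091; wedge = 84 − 56.4 = 27.6.
Welfare loss = ½ × 2.5091 × 27.6 = $34.63.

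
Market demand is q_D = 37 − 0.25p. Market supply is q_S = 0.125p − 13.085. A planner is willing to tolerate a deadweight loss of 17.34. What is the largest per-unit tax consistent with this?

In inverse form: demand p = 148 − 4q, supply p = 104.68 + 8q.
Competitive equilibrium: 148 − 4q = 104.68 + 8q → q* = 3.61, p* = 133.56.
A tax t gives Δq = t/12 and wedge t, so DWL = t²/24.
t²/24 = 17.34 → t² = 416.16 → t = 20.4.

20.4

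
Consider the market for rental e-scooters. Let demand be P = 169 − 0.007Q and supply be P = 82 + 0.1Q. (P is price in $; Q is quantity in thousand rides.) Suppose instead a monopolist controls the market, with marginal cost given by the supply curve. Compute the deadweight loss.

Competitive equilibrium: 169 − 0.007Q = 82 + 0.1Q → Q* = 813.0841, P* = 163.3084.
Marginal revenue: MR = 169 − 0.014Q. Set MR = MC: 169 − 0.014Q = 82 + 0.1Q → Q_m = 763.1579.
Price P_m = 169 − 0.007·763.1579 = 163.6579; MC(Q_m) = 82 + 0.1·763.1579 = 158.3158.
Competitive Q* = 813.0841, so ΔQ = 49.9262; wedge = 163.6579 − 158.3158 = 5.3421.
Deadweight loss = ½ × 49.9262 × 5.3421 = $133.36 thousand.

$133.36 thousand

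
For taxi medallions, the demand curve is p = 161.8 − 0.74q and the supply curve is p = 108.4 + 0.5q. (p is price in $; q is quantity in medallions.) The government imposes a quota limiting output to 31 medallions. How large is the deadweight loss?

$90.24

Competitive equilibrium: 161.8 − 0.74q = 108.4 + 0.5q → q* = 43.0645, p* = 129.9323.
At q = 31: demand price = 161.8 − 0.74·31 = 138.86; supply price = 108.4 + 0.5·31 = 123.9.
Δq = 43.0645 − 31 = 12.0645; wedge = 138.86 − 123.9 = 14.96.
DWL = ½ × 12.0645 × 14.96 = $90.24.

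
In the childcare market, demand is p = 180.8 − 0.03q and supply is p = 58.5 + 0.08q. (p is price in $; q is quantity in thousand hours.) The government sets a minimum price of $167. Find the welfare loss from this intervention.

$23367.68 thousand

Competitive equilibrium: 180.8 − 0.03q = 58.5 + 0.08q → q* = 1111.8182, p* = 147.4455.
At the floor p = 167, quantity demanded = (180.8 − 167)/0.03 = 460.
Sellers' marginal cost at q' = 460: 58.5 + 0.08·460 = 95.3.
Δq = 1111.8182 − 460 = 651.8182; wedge = 167 − 95.3 = 71.7.
Welfare loss = ½ × 651.8182 × 71.7 = $23367.68 thousand.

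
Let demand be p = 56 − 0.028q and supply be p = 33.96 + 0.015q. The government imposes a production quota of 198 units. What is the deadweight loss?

Competitive equilibrium: 56 − 0.028q = 33.96 + 0.015q → q* = 512.5581, p* = 41.6484.
At q = 198: demand price = 56 − 0.028·198 = 50.456; supply price = 33.96 + 0.015·198 = 36.93.
Δq = 512.5581 − 198 = 314.5581; wedge = 50.456 − 36.93 = 13.526.
Deadweight loss = ½ × 314.5581 × 13.526 = 2127.36.

2127.36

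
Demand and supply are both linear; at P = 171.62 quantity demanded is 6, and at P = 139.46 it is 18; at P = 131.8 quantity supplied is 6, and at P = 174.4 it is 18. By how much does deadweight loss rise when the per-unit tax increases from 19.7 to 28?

31.77

Demand slope = (139.46 − 171.62)/(18 − 6) = −2.68, so P = 187.7 − 2.68Q.
Supply slope = (174.4 − 131.8)/(18 − 6) = 3.55, so P = 110.5 + 3.55Q.
Competitive equilibrium: 187.7 − 2.68Q = 110.5 + 3.55Q → Q* = 12.3917, P* = 154.4904.
For a per-unit tax t: ΔQ = t/6.23, so DWL = ½·t·(t/6.23) = t²/12.46.
At t = 19.7: DWL = 31.147. At t = 28: DWL = 62.921.
Increase = 62.921 − 31.147 = 31.77.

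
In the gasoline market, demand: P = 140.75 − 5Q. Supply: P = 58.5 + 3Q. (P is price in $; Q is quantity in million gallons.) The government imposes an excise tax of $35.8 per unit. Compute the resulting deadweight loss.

$80.10 million

Competitive equilibrium: 140.75 − 5Q = 58.5 + 3Q → Q* = 10.2813, P* = 89.3438.
With the tax, the buyer price exceeds the seller price by 35.8: (140.75 − 5Q) − (58.5 + 3Q) = 35.8 → Q' = 5.8063.
ΔQ = 10.2813 − 5.8063 = 4.475; the wedge equals the tax, 35.8.
The triangle = ½ × 4.475 × 35.8 = $80.10 million.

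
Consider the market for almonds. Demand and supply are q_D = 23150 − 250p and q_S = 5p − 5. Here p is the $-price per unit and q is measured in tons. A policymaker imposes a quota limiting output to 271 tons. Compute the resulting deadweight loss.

$3232.48

In inverse form: demand p = 92.6 − 0.004q, supply p = 1 + 0.2q.
Competitive equilibrium: 92.6 − 0.004q = 1 + 0.2q → q* = 449.0196, p* = 90.8039.
At q = 271: demand price = 92.6 − 0.004·271 = 91.516; supply price = 1 + 0.2·271 = 55.2.
Δq = 449.0196 − 271 = 178.0196; wedge = 91.516 − 55.2 = 36.316.
Deadweight loss = ½ × 178.0196 × 36.316 = $3232.48.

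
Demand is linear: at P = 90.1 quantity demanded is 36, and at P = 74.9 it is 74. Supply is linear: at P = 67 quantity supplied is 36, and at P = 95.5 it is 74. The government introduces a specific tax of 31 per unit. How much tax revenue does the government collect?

Demand slope = (74.9 − 90.1)/(74 − 36) = −0.4, so P = 104.5 − 0.4Q.
Supply slope = (95.5 − 67)/(74 − 36) = 0.75, so P = 40 + 0.75Q.
Competitive equilibrium: 104.5 − 0.4Q = 40 + 0.75Q → Q* = 56.087, P* = 82.0652.
With the tax, the buyer price exceeds the seller price by 31: (104.5 − 0.4Q) − (40 + 0.75Q) = 31 → Q' = 29.1304.
Tax revenue = 31 × 29.1304 = 903.04.

903.04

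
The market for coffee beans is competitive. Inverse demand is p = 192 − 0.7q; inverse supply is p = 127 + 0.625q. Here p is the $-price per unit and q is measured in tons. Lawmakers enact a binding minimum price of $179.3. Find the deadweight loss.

$633.12

Competitive equilibrium: 192 − 0.7q = 127 + 0.625q → q* = 49.0566, p* = 157.6604.
At the floor p = 179.3, quantity demanded = (192 − 179.3)/0.7 = 18.1429.
Sellers' marginal cost at q' = 18.1429: 127 + 0.625·18.1429 = 138.3393.
Δq = 49.0566 − 18.1429 = 30.9137; wedge = 179.3 − 138.3393 = 40.9607.
DWL = ½ × 30.9137 × 40.9607 = $633.12.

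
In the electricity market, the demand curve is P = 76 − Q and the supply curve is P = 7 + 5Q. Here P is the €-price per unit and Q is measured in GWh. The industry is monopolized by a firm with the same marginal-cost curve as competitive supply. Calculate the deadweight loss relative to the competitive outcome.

Competitive equilibrium: 76 − Q = 7 + 5Q → Q* = 11.5, P* = 64.5.
Marginal revenue: MR = 76 − 2Q. Set MR = MC: 76 − 2Q = 7 + 5Q → Q_m = 9.8571.
Price P_m = 76 − 1·9.8571 = 66.1429; MC(Q_m) = 7 + 5·9.8571 = 56.2855.
Competitive Q* = 11.5, so ΔQ = 1.6429; wedge = 66.1429 − 56.2855 = 9.8574.
Deadweight loss = ½ × 1.6429 × 9.8574 = €8.10.

€8.10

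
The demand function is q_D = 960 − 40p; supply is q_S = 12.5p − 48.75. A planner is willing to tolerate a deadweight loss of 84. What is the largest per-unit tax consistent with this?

In inverse form: demand p = 24 − 0.025q, supply p = 3.9 + 0.08q.
Competitive equilibrium: 24 − 0.025q = 3.9 + 0.08q → q* = 191.4286, p* = 19.2143.
A tax t gives Δq = t/0.105 and wedge t, so DWL = t²/0.21.
t²/0.21 = 84 → t² = 17.64 → t = 4.2.

4.2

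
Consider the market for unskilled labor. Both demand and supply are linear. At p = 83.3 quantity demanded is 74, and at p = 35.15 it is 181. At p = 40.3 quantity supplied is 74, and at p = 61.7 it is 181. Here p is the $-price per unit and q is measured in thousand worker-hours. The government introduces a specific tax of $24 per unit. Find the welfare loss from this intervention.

Demand slope = (35.15 − 83.3)/(181 − 74) = −0.45, so p = 116.6 − 0.45q.
Supply slope = (61.7 − 40.3)/(181 − 74) = 0.2, so p = 25.5 + 0.2q.
Competitive equilibrium: 116.6 − 0.45q = 25.5 + 0.2q → q* = 140.1538, p* = 53.5308.
With the tax, the buyer price exceeds the seller price by 24: (116.6 − 0.45q) − (25.5 + 0.2q) = 24 → q' = 103.2308.
Δq = 140.1538 − 103.2308 = 36.923; the wedge equals the tax, 24.
DWL = ½ × 36.923 × 24 = $443.08 thousand.

$443.08 thousand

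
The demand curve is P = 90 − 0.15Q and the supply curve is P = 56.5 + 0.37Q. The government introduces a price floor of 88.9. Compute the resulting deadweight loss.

Competitive equilibrium: 90 − 0.15Q = 56.5 + 0.37Q → Q* = 64.4231, P* = 80.3365.
At the floor P = 88.9, quantity demanded = (90 − 88.9)/0.15 = 7.3333.
Sellers' marginal cost at Q' = 7.3333: 56.5 + 0.37·7.3333 = 59.2133.
ΔQ = 64.4231 − 7.3333 = 57.0898; wedge = 88.9 − 59.2133 = 29.6867.
Deadweight loss = ½ × 57.0898 × 29.6867 = 847.40.

847.40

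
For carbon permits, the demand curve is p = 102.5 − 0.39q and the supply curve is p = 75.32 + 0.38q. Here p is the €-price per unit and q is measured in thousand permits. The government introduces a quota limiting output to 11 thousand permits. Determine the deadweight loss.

€227.31 thousand

Competitive equilibrium: 102.5 − 0.39q = 75.32 + 0.38q → q* = 35.2987, p* = 88.7335.
At q = 11: demand price = 102.5 − 0.39·11 = 98.21; supply price = 75.32 + 0.38·11 = 79.5.
Δq = 35.2987 − 11 = 24.2987; wedge = 98.21 − 79.5 = 18.71.
The triangle = ½ × 24.2987 × 18.71 = €227.31 thousand.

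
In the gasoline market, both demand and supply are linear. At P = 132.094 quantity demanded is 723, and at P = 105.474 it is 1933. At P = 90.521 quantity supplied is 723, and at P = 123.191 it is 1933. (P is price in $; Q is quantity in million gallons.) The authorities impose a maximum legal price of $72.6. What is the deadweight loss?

$56023.07 million

Demand slope = (105.474 − 132.094)/(1933 − 723) = −0.022, so P = 148 − 0.022Q.
Supply slope = (123.191 − 90.521)/(1933 − 723) = 0.027, so P = 71 + 0.027Q.
Competitive equilibrium: 148 − 0.022Q = 71 + 0.027Q → Q* = 1571.428571, P* = 113.428571.
At the ceiling P = 72.6, quantity supplied = (72.6 − 71)/0.027 = 59.259259.
Willingness to pay at Q' = 59.259259: 148 − 0.022·59.259259 = 146.696296.
ΔQ = 1571.428571 − 59.259259 = 1512.169312; wedge = 146.696296 − 72.6 = 74.096296.
Welfare loss = ½ × 1512.169312 × 74.096296 = $56023.07 million.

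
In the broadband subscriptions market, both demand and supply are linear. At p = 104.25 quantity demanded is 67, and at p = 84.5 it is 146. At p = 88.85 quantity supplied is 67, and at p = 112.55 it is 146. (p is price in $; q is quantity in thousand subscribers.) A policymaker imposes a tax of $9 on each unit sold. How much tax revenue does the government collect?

Demand slope = (84.5 − 104.25)/(146 − 67) = −0.25, so p = 121 − 0.25q.
Supply slope = (112.55 − 88.85)/(146 − 67) = 0.3, so p = 68.75 + 0.3q.
Competitive equilibrium: 121 − 0.25q = 68.75 + 0.3q → q* = 95, p* = 97.25.
With the tax, the buyer price exceeds the seller price by 9: (121 − 0.25q) − (68.75 + 0.3q) = 9 → q' = 78.6364.
Tax revenue = 9 × 78.6364 = $707.73 thousand.

$707.73 thousand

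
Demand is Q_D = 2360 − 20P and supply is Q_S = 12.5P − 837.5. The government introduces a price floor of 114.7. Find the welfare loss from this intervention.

6920.99

In inverse form: demand P = 118 − 0.05Q, supply P = 67 + 0.08Q.
Competitive equilibrium: 118 − 0.05Q = 67 + 0.08Q → Q* = 392.3077, P* = 98.3846.
At the floor P = 114.7, quantity demanded = (118 − 114.7)/0.05 = 66.
Sellers' marginal cost at Q' = 66: 67 + 0.08·66 = 72.28.
ΔQ = 392.3077 − 66 = 326.3077; wedge = 114.7 − 72.28 = 42.42.
Welfare loss = ½ × 326.3077 × 42.42 = 6920.99.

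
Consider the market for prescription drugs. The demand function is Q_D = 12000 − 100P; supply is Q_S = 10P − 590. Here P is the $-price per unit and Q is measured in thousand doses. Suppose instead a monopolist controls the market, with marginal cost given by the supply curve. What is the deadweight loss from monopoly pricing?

$117.46 thousand

In inverse form: demand P = 120 − 0.01Q, supply P = 59 + 0.1Q.
Competitive equilibrium: 120 − 0.01Q = 59 + 0.1Q → Q* = 554.5455, P* = 114.4545.
Marginal revenue: MR = 120 − 0.02Q. Set MR = MC: 120 − 0.02Q = 59 + 0.1Q → Q_m = 508.3333.
Price P_m = 120 − 0.01·508.3333 = 114.9167; MC(Q_m) = 59 + 0.1·508.3333 = 109.8333.
Competitive Q* = 554.5455, so ΔQ = 46.2122; wedge = 114.9167 − 109.8333 = 5.0834.
Deadweight loss = ½ × 46.2122 × 5.0834 = $117.46 thousand.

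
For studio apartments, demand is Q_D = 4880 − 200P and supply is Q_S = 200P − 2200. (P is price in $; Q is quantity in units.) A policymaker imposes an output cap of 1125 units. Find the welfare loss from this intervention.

$231.125

In inverse form: demand P = 24.4 − 0.005Q, supply P = 11 + 0.005Q.
Competitive equilibrium: 24.4 − 0.005Q = 11 + 0.005Q → Q* = 1340, P* = 17.7.
At Q = 1125: demand price = 24.4 − 0.005·1125 = 18.775; supply price = 11 + 0.005·1125 = 16.625.
ΔQ = 1340 − 1125 = 215; wedge = 18.775 − 16.625 = 2.15.
Welfare loss = ½ × 215 × 2.15 = $231.125.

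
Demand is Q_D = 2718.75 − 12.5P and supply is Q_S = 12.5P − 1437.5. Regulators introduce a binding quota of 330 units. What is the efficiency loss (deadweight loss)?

7719.03

In inverse form: demand P = 217.5 − 0.08Q, supply P = 115 + 0.08Q.
Competitive equilibrium: 217.5 − 0.08Q = 115 + 0.08Q → Q* = 640.625, P* = 166.25.
At Q = 330: demand price = 217.5 − 0.08·330 = 191.1; supply price = 115 + 0.08·330 = 141.4.
ΔQ = 640.625 − 330 = 310.625; wedge = 191.1 − 141.4 = 49.7.
The triangle = ½ × 310.625 × 49.7 = 7719.03.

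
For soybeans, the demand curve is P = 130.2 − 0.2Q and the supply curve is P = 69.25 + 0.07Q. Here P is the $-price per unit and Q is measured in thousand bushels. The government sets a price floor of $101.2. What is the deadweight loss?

$880.07 thousand

Competitive equilibrium: 130.2 − 0.2Q = 69.25 + 0.07Q → Q* = 225.7407, P* = 85.0519.
At the floor P = 101.2, quantity demanded = (130.2 − 101.2)/0.2 = 145.
Sellers' marginal cost at Q' = 145: 69.25 + 0.07·145 = 79.4.
ΔQ = 225.7407 − 145 = 80.7407; wedge = 101.2 − 79.4 = 21.8.
Deadweight loss = ½ × 80.7407 × 21.8 = $880.07 thousand.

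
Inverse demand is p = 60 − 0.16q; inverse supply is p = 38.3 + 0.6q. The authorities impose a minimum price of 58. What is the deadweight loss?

Competitive equilibrium: 60 − 0.16q = 38.3 + 0.6q → q* = 28.5526, p* = 55.4316.
At the floor p = 58, quantity demanded = (60 − 58)/0.16 = 12.5.
Sellers' marginal cost at q' = 12.5: 38.3 + 0.6·12.5 = 45.8.
Δq = 28.5526 − 12.5 = 16.0526; wedge = 58 − 45.8 = 12.2.
Welfare loss = ½ × 16.0526 × 12.2 = 97.92.

97.92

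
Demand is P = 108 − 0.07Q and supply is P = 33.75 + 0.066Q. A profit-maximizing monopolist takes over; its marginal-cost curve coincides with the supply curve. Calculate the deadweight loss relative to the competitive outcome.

Competitive equilibrium: 108 − 0.07Q = 33.75 + 0.066Q → Q* = 545.9559, P* = 69.7831.
Marginal revenue: MR = 108 − 0.14Q. Set MR = MC: 108 − 0.14Q = 33.75 + 0.066Q → Q_m = 360.4369.
Price P_m = 108 − 0.07·360.4369 = 82.7694; MC(Q_m) = 33.75 + 0.066·360.4369 = 57.5388.
Competitive Q* = 545.9559, so ΔQ = 185.519; wedge = 82.7694 − 57.5388 = 25.2306.
Deadweight loss = ½ × 185.519 × 25.2306 = 2340.38.

2340.38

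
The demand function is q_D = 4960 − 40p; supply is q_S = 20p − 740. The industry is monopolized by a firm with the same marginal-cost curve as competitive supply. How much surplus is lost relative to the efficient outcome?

In inverse form: demand p = 124 − 0.025q, supply p = 37 + 0.05q.
Competitive equilibrium: 124 − 0.025q = 37 + 0.05q → q* = 1160, p* = 95.
Marginal revenue: MR = 124 − 0.05q. Set MR = MC: 124 − 0.05q = 37 + 0.05q → q_m = 870.
Price p_m = 124 − 0.025·870 = 102.25; MC(q_m) = 37 + 0.05·870 = 80.5.
Competitive q* = 1160, so Δq = 290; wedge = 102.25 − 80.5 = 21.75.
DWL = ½ × 290 × 21.75 = 3153.75.

3153.75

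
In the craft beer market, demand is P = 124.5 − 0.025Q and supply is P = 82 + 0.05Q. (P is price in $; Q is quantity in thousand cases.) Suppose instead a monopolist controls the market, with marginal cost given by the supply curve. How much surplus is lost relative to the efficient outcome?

Competitive equilibrium: 124.5 − 0.025Q = 82 + 0.05Q → Q* = 566.6667, P* = 110.3333.
Marginal revenue: MR = 124.5 − 0.05Q. Set MR = MC: 124.5 − 0.05Q = 82 + 0.05Q → Q_m = 425.
Price P_m = 124.5 − 0.025·425 = 113.875; MC(Q_m) = 82 + 0.05·425 = 103.25.
Competitive Q* = 566.6667, so ΔQ = 141.6667; wedge = 113.875 − 103.25 = 10.625.
Welfare loss = ½ × 141.6667 × 10.625 = $752.60 thousand.

$752.60 thousand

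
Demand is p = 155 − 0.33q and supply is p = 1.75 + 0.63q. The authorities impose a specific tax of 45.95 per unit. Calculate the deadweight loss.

Competitive equilibrium: 155 − 0.33q = 1.75 + 0.63q → q* = 159.6354, p* = 102.3203.
With the tax, the buyer price exceeds the seller price by 45.95: (155 − 0.33q) − (1.75 + 0.63q) = 45.95 → q' = 111.7708.
Δq = 159.6354 − 111.7708 = 47.8646; the wedge equals the tax, 45.95.
The triangle = ½ × 47.8646 × 45.95 = 1099.69.

1099.69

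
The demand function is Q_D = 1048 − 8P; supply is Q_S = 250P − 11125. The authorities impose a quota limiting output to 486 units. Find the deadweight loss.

2196.61

In inverse form: demand P = 131 − 0.125Q, supply P = 44.5 + 0.004Q.
Competitive equilibrium: 131 − 0.125Q = 44.5 + 0.004Q → Q* = 670.5426, P* = 47.1822.
At Q = 486: demand price = 131 − 0.125·486 = 70.25; supply price = 44.5 + 0.004·486 = 46.444.
ΔQ = 670.5426 − 486 = 184.5426; wedge = 70.25 − 46.444 = 23.806.
Deadweight loss = ½ × 184.5426 × 23.806 = 2196.61.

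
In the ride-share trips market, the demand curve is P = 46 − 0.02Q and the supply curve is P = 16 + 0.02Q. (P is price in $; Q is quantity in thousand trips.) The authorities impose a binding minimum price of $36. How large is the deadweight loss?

$1250 thousand

Competitive equilibrium: 46 − 0.02Q = 16 + 0.02Q → Q* = 750, P* = 31.
At the floor P = 36, quantity demanded = (46 − 36)/0.02 = 500.
Sellers' marginal cost at Q' = 500: 16 + 0.02·500 = 26.
ΔQ = 750 − 500 = 250; wedge = 36 − 26 = 10.
Welfare loss = ½ × 250 × 10 = $1250 thousand.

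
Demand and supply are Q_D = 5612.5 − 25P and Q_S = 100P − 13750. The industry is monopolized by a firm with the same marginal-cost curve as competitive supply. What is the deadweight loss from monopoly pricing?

In inverse form: demand P = 224.5 − 0.04Q, supply P = 137.5 + 0.01Q.
Competitive equilibrium: 224.5 − 0.04Q = 137.5 + 0.01Q → Q* = 1740, P* = 154.9.
Marginal revenue: MR = 224.5 − 0.08Q. Set MR = MC: 224.5 − 0.08Q = 137.5 + 0.01Q → Q_m = 966.66667.
Price P_m = 224.5 − 0.04·966.66667 = 185.83333; MC(Q_m) = 137.5 + 0.01·966.66667 = 147.16667.
Competitive Q* = 1740, so ΔQ = 773.33333; wedge = 185.83333 − 147.16667 = 38.66666.
The triangle = ½ × 773.33333 × 38.66666 = 14951.11.

14951.11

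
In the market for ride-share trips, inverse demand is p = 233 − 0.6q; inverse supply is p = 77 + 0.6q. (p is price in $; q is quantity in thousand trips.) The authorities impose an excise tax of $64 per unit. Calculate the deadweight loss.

$1706.67 thousand

Competitive equilibrium: 233 − 0.6q = 77 + 0.6q → q* = 130, p* = 155.
With the tax, the buyer price exceeds the seller price by 64: (233 − 0.6q) − (77 + 0.6q) = 64 → q' = 76.6667.
Δq = 130 − 76.6667 = 53.3333; the wedge equals the tax, 64.
The triangle = ½ × 53.3333 × 64 = $1706.67 thousand.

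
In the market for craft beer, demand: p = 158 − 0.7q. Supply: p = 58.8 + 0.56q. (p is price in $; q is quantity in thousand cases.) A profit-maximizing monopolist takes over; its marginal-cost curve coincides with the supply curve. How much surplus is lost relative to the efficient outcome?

$498.09 thousand

Competitive equilibrium: 158 − 0.7q = 58.8 + 0.56q → q* = 78.7302, p* = 102.8889.
Marginal revenue: MR = 158 − 1.4q. Set MR = MC: 158 − 1.4q = 58.8 + 0.56q → q_m = 50.6122.
Price p_m = 158 − 0.7·50.6122 = 122.5715; MC(q_m) = 58.8 + 0.56·50.6122 = 87.1428.
Competitive q* = 78.7302, so Δq = 28.118; wedge = 122.5715 − 87.1428 = 35.4287.
Welfare loss = ½ × 28.118 × 35.4287 = $498.09 thousand.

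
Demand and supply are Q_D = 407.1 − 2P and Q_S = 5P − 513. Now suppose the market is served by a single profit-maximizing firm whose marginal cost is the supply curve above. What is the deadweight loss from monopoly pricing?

In inverse form: demand P = 203.55 − 0.5Q, supply P = 102.6 + 0.2Q.
Competitive equilibrium: 203.55 − 0.5Q = 102.6 + 0.2Q → Q* = 144.2143, P* = 131.4429.
Marginal revenue: MR = 203.55 − Q. Set MR = MC: 203.55 − Q = 102.6 + 0.2Q → Q_m = 84.125.
Price P_m = 203.55 − 0.5·84.125 = 161.4875; MC(Q_m) = 102.6 + 0.2·84.125 = 119.425.
Competitive Q* = 144.2143, so ΔQ = 60.0893; wedge = 161.4875 − 119.425 = 42.0625.
DWL = ½ × 60.0893 × 42.0625 = 1263.75.

1263.75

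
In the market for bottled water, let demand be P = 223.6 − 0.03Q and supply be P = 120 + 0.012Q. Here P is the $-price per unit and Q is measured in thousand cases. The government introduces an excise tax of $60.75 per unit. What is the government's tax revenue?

Competitive equilibrium: 223.6 − 0.03Q = 120 + 0.012Q → Q* = 2466.6667, P* = 149.6.
With the tax, the buyer price exceeds the seller price by 60.75: (223.6 − 0.03Q) − (120 + 0.012Q) = 60.75 → Q' = 1020.2381.
Tax revenue = 60.75 × 1020.2381 = $61979.46 thousand.

$61979.46 thousand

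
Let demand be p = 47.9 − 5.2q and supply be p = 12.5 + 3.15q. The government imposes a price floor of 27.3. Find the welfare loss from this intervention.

0.32

Competitive equilibrium: 47.9 − 5.2q = 12.5 + 3.15q → q* = 4.2395, p* = 25.8545.
At the floor p = 27.3, quantity demanded = (47.9 − 27.3)/5.2 = 3.9615.
Sellers' marginal cost at q' = 3.9615: 12.5 + 3.15·3.9615 = 24.9787.
Δq = 4.2395 − 3.9615 = 0.278; wedge = 27.3 − 24.9787 = 2.3213.
DWL = ½ × 0.278 × 2.3213 = 0.32.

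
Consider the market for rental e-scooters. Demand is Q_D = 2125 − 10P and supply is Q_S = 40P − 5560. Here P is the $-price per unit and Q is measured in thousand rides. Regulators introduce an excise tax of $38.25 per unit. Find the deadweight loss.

In inverse form: demand P = 212.5 − 0.1Q, supply P = 139 + 0.025Q.
Competitive equilibrium: 212.5 − 0.1Q = 139 + 0.025Q → Q* = 588, P* = 153.7.
With the tax, the buyer price exceeds the seller price by 38.25: (212.5 − 0.1Q) − (139 + 0.025Q) = 38.25 → Q' = 282.
ΔQ = 588 − 282 = 306; the wedge equals the tax, 38.25.
The triangle = ½ × 306 × 38.25 = $5852.25 thousand.

$5852.25 thousand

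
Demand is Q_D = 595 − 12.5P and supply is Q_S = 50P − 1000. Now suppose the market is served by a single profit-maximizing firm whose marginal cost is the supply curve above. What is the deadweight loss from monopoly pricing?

In inverse form: demand P = 47.6 − 0.08Q, supply P = 20 + 0.02Q.
Competitive equilibrium: 47.6 − 0.08Q = 20 + 0.02Q → Q* = 276, P* = 25.52.
Marginal revenue: MR = 47.6 − 0.16Q. Set MR = MC: 47.6 − 0.16Q = 20 + 0.02Q → Q_m = 153.33333.
Price P_m = 47.6 − 0.08·153.33333 = 35.33333; MC(Q_m) = 20 + 0.02·153.33333 = 23.06667.
Competitive Q* = 276, so ΔQ = 122.66667; wedge = 35.33333 − 23.06667 = 12.26666.
The triangle = ½ × 122.66667 × 12.26666 = 752.36.

752.36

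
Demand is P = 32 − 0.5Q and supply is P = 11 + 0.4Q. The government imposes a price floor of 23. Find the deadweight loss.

12.80

Competitive equilibrium: 32 − 0.5Q = 11 + 0.4Q → Q* = 23.3333, P* = 20.3333.
At the floor P = 23, quantity demanded = (32 − 23)/0.5 = 18.
Sellers' marginal cost at Q' = 18: 11 + 0.4·18 = 18.2.
ΔQ = 23.3333 − 18 = 5.3333; wedge = 23 − 18.2 = 4.8.
The triangle = ½ × 5.3333 × 4.8 = 12.80.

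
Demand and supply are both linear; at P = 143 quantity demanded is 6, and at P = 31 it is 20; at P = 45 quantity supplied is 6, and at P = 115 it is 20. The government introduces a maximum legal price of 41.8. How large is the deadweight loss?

Demand slope = (31 − 143)/(20 − 6) = −8, so P = 191 − 8Q.
Supply slope = (115 − 45)/(20 − 6) = 5, so P = 15 + 5Q.
Competitive equilibrium: 191 − 8Q = 15 + 5Q → Q* = 13.5385, P* = 82.6923.
At the ceiling P = 41.8, quantity supplied = (41.8 − 15)/5 = 5.36.
Willingness to pay at Q' = 5.36: 191 − 8·5.36 = 148.12.
ΔQ = 13.5385 − 5.36 = 8.1785; wedge = 148.12 − 41.8 = 106.32.
Welfare loss = ½ × 8.1785 × 106.32 = 434.77.

434.77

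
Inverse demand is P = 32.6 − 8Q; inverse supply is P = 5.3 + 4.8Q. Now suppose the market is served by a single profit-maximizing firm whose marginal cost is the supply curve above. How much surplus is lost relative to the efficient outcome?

4.31

Competitive equilibrium: 32.6 − 8Q = 5.3 + 4.8Q → Q* = 2.1328, P* = 15.5375.
Marginal revenue: MR = 32.6 − 16Q. Set MR = MC: 32.6 − 16Q = 5.3 + 4.8Q → Q_m = 1.3125.
Price P_m = 32.6 − 8·1.3125 = 22.1; MC(Q_m) = 5.3 + 4.8·1.3125 = 11.6.
Competitive Q* = 2.1328, so ΔQ = 0.8203; wedge = 22.1 − 11.6 = 10.5.
Welfare loss = ½ × 0.8203 × 10.5 = 4.31.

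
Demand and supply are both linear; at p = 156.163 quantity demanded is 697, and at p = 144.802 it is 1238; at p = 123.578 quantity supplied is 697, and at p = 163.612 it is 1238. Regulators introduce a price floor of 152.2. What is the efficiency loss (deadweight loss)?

1130.69

Demand slope = (144.802 − 156.163)/(1238 − 697) = −0.021, so p = 170.8 − 0.021q.
Supply slope = (163.612 − 123.578)/(1238 − 697) = 0.074, so p = 72 + 0.074q.
Competitive equilibrium: 170.8 − 0.021q = 72 + 0.074q → q* = 1040, p* = 148.96.
At the floor p = 152.2, quantity demanded = (170.8 − 152.2)/0.021 = 885.7143.
Sellers' marginal cost at q' = 885.7143: 72 + 0.074·885.7143 = 137.5429.
Δq = 1040 − 885.7143 = 154.2857; wedge = 152.2 − 137.5429 = 14.6571.
The triangle = ½ × 154.2857 × 14.6571 = 1130.69.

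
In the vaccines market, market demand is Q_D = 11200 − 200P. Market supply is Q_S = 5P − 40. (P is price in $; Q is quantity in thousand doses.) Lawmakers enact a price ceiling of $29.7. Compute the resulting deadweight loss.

$1618.17 thousand

In inverse form: demand P = 56 − 0.005Q, supply P = 8 + 0.2Q.
Competitive equilibrium: 56 − 0.005Q = 8 + 0.2Q → Q* = 234.1463, P* = 54.8293.
At the ceiling P = 29.7, quantity supplied = (29.7 − 8)/0.2 = 108.5.
Willingness to pay at Q' = 108.5: 56 − 0.005·108.5 = 55.4575.
ΔQ = 234.1463 − 108.5 = 125.6463; wedge = 55.4575 − 29.7 = 25.7575.
Deadweight loss = ½ × 125.6463 × 25.7575 = $1618.17 thousand.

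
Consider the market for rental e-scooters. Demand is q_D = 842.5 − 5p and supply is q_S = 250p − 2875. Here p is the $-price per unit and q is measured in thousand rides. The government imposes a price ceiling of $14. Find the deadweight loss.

$2132.97 thousand

In inverse form: demand p = 168.5 − 0.2q, supply p = 11.5 + 0.004q.
Competitive equilibrium: 168.5 − 0.2q = 11.5 + 0.004q → q* = 769.6078, p* = 14.5784.
At the ceiling p = 14, quantity supplied = (14 − 11.5)/0.004 = 625.
Willingness to pay at q' = 625: 168.5 − 0.2·625 = 43.5.
Δq = 769.6078 − 625 = 144.6078; wedge = 43.5 − 14 = 29.5.
Deadweight loss = ½ × 144.6078 × 29.5 = $2132.97 thousand.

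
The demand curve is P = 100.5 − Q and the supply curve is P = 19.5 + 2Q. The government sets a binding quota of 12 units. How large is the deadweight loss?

Competitive equilibrium: 100.5 − Q = 19.5 + 2Q → Q* = 27, P* = 73.5.
At Q = 12: demand price = 100.5 − 1·12 = 88.5; supply price = 19.5 + 2·12 = 43.5.
ΔQ = 27 − 12 = 15; wedge = 88.5 − 43.5 = 45.
DWL = ½ × 15 × 45 = 337.50.

337.50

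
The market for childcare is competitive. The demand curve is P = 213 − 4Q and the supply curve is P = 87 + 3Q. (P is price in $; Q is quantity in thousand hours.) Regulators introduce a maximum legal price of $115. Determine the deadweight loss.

$262.89 thousand

Competitive equilibrium: 213 − 4Q = 87 + 3Q → Q* = 18, P* = 141.
At the ceiling P = 115, quantity supplied = (115 − 87)/3 = 9.3333.
Willingness to pay at Q' = 9.3333: 213 − 4·9.3333 = 175.6668.
ΔQ = 18 − 9.3333 = 8.6667; wedge = 175.6668 − 115 = 60.6668.
The triangle = ½ × 8.6667 × 60.6668 = $262.89 thousand.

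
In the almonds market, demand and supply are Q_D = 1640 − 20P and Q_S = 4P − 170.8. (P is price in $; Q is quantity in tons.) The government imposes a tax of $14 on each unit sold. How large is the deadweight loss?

$326.67

In inverse form: demand P = 82 − 0.05Q, supply P = 42.7 + 0.25Q.
Competitive equilibrium: 82 − 0.05Q = 42.7 + 0.25Q → Q* = 131, P* = 75.45.
With the tax, the buyer price exceeds the seller price by 14: (82 − 0.05Q) − (42.7 + 0.25Q) = 14 → Q' = 84.3333.
ΔQ = 131 − 84.3333 = 46.6667; the wedge equals the tax, 14.
Welfare loss = ½ × 46.6667 × 14 = $326.67.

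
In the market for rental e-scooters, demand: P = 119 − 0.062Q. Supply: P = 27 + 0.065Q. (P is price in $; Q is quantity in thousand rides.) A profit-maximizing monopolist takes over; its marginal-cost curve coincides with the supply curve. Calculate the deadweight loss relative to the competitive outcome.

$3585.93 thousand

Competitive equilibrium: 119 − 0.062Q = 27 + 0.065Q → Q* = 724.4094, P* = 74.0866.
Marginal revenue: MR = 119 − 0.124Q. Set MR = MC: 119 − 0.124Q = 27 + 0.065Q → Q_m = 486.7725.
Price P_m = 119 − 0.062·486.7725 = 88.8201; MC(Q_m) = 27 + 0.065·486.7725 = 58.6402.
Competitive Q* = 724.4094, so ΔQ = 237.6369; wedge = 88.8201 − 58.6402 = 30.1799.
The triangle = ½ × 237.6369 × 30.1799 = $3585.93 thousand.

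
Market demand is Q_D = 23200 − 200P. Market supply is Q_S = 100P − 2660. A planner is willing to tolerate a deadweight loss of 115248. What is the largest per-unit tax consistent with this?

58.8

In inverse form: demand P = 116 − 0.005Q, supply P = 26.6 + 0.01Q.
Competitive equilibrium: 116 − 0.005Q = 26.6 + 0.01Q → Q* = 5960, P* = 86.2.
A tax t gives ΔQ = t/0.015 and wedge t, so DWL = t²/0.03.
t²/0.03 = 115248 → t² = 3457.44 → t = 58.8.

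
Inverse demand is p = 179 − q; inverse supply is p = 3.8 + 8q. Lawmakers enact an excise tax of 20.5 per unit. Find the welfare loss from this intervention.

Competitive equilibrium: 179 − q = 3.8 + 8q → q* = 19.4667, p* = 159.5333.
With the tax, the buyer price exceeds the seller price by 20.5: (179 − q) − (3.8 + 8q) = 20.5 → q' = 17.1889.
Δq = 19.4667 − 17.1889 = 2.2778; the wedge equals the tax, 20.5.
The triangle = ½ × 2.2778 × 20.5 = 23.35.

23.35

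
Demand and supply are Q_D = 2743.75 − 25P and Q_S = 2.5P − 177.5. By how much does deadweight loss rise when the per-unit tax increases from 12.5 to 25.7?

573

In inverse form: demand P = 109.75 − 0.04Q, supply P = 71 + 0.4Q.
Competitive equilibrium: 109.75 − 0.04Q = 71 + 0.4Q → Q* = 88.0682, P* = 106.2273.
For a per-unit tax t: ΔQ = t/0.44, so DWL = ½·t·(t/0.44) = t²/0.88.
At t = 12.5: DWL = 177.557. At t = 25.7: DWL = 750.557.
Increase = 750.557 − 177.557 = 573.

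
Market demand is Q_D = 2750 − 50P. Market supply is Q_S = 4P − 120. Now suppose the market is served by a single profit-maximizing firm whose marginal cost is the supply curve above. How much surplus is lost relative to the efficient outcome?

In inverse form: demand P = 55 − 0.02Q, supply P = 30 + 0.25Q.
Competitive equilibrium: 55 − 0.02Q = 30 + 0.25Q → Q* = 92.59259, P* = 53.14815.
Marginal revenue: MR = 55 − 0.04Q. Set MR = MC: 55 − 0.04Q = 30 + 0.25Q → Q_m = 86.2069.
Price P_m = 55 − 0.02·86.2069 = 53.27586; MC(Q_m) = 30 + 0.25·86.2069 = 51.55173.
Competitive Q* = 92.59259, so ΔQ = 6.38569; wedge = 53.27586 − 51.55173 = 1.72413.
DWL = ½ × 6.38569 × 1.72413 = 5.50.

5.50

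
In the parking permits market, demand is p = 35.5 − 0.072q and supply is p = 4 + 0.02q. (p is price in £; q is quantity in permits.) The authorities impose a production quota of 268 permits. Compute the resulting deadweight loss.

Competitive equilibrium: 35.5 − 0.072q = 4 + 0.02q → q* = 342.3913, p* = 10.8478.
At q = 268: demand price = 35.5 − 0.072·268 = 16.204; supply price = 4 + 0.02·268 = 9.36.
Δq = 342.3913 − 268 = 74.3913; wedge = 16.204 − 9.36 = 6.844.
Deadweight loss = ½ × 74.3913 × 6.844 = £254.57.

£254.57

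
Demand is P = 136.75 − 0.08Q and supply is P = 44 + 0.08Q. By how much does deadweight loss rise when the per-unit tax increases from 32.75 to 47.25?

Competitive equilibrium: 136.75 − 0.08Q = 44 + 0.08Q → Q* = 579.6875, P* = 90.375.
For a per-unit tax t: ΔQ = t/0.16, so DWL = ½·t·(t/0.16) = t²/0.32.
At t = 32.75: DWL = 3351.758. At t = 47.25: DWL = 6976.758.
Increase = 6976.758 − 3351.758 = 3625.

3625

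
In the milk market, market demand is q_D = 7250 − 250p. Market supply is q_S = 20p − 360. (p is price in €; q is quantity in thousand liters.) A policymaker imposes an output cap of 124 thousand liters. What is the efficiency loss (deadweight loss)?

In inverse form: demand p = 29 − 0.004q, supply p = 18 + 0.05q.
Competitive equilibrium: 29 − 0.004q = 18 + 0.05q → q* = 203.7037, p* = 28.1852.
At q = 124: demand price = 29 − 0.004·124 = 28.504; supply price = 18 + 0.05·124 = 24.2.
Δq = 203.7037 − 124 = 79.7037; wedge = 28.504 − 24.2 = 4.304.
DWL = ½ × 79.7037 × 4.304 = €171.52 thousand.

€171.52 thousand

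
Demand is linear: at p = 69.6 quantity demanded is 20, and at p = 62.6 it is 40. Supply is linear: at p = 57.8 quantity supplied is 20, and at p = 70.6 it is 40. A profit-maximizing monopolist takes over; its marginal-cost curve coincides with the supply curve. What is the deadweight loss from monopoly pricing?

34.41

Demand slope = (62.6 − 69.6)/(40 − 20) = −0.35, so p = 76.6 − 0.35q.
Supply slope = (70.6 − 57.8)/(40 − 20) = 0.64, so p = 45 + 0.64q.
Competitive equilibrium: 76.6 − 0.35q = 45 + 0.64q → q* = 31.9192, p* = 65.4283.
Marginal revenue: MR = 76.6 − 0.7q. Set MR = MC: 76.6 − 0.7q = 45 + 0.64q → q_m = 23.5821.
Price p_m = 76.6 − 0.35·23.5821 = 68.3463; MC(q_m) = 45 + 0.64·23.5821 = 60.0925.
Competitive q* = 31.9192, so Δq = 8.3371; wedge = 68.3463 − 60.0925 = 8.2538.
Deadweight loss = ½ × 8.3371 × 8.2538 = 34.41.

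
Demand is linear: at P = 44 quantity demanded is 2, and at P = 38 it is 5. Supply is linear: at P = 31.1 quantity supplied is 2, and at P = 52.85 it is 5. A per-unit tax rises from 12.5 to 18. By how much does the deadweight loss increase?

9.07

Demand slope = (38 − 44)/(5 − 2) = −2, so P = 48 − 2Q.
Supply slope = (52.85 − 31.1)/(5 − 2) = 7.25, so P = 16.6 + 7.25Q.
Competitive equilibrium: 48 − 2Q = 16.6 + 7.25Q → Q* = 3.3946, P* = 41.2108.
For a per-unit tax t: ΔQ = t/9.25, so DWL = ½·t·(t/9.25) = t²/18.5.
At t = 12.5: DWL = 8.446. At t = 18: DWL = 17.514.
Increase = 17.514 − 8.446 = 9.07.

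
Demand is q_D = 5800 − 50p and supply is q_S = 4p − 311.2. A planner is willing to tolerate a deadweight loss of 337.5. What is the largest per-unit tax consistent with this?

In inverse form: demand p = 116 − 0.02q, supply p = 77.8 + 0.25q.
Competitive equilibrium: 116 − 0.02q = 77.8 + 0.25q → q* = 141.4815, p* = 113.1704.
A tax t gives Δq = t/0.27 and wedge t, so DWL = t²/0.54.
t²/0.54 = 337.5 → t² = 182.25 → t = 13.5.

13.5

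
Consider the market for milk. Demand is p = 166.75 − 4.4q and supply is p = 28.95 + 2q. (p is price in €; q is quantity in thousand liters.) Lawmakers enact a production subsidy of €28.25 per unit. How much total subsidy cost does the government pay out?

€732.96 thousand

Competitive equilibrium: 166.75 − 4.4q = 28.95 + 2q → q* = 21.53125, p* = 72.0125.
The subsidy lowers effective supply by 28.25: p = 0.7 + 2q.
New quantity: 166.75 − 4.4q = 0.7 + 2q → q' = 25.94531.
Total subsidy cost = 28.25 × 25.94531 = €732.96 thousand.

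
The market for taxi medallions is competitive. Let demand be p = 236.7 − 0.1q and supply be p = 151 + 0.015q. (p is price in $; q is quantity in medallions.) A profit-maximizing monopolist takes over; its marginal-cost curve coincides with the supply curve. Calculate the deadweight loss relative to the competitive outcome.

Competitive equilibrium: 236.7 − 0.1q = 151 + 0.015q → q* = 745.21739, p* = 162.17826.
Marginal revenue: MR = 236.7 − 0.2q. Set MR = MC: 236.7 − 0.2q = 151 + 0.015q → q_m = 398.60465.
Price p_m = 236.7 − 0.1·398.60465 = 196.83954; MC(q_m) = 151 + 0.015·398.60465 = 156.97907.
Competitive q* = 745.21739, so Δq = 346.61274; wedge = 196.83954 − 156.97907 = 39.86047.
Welfare loss = ½ × 346.61274 × 39.86047 = $6908.07.

$6908.07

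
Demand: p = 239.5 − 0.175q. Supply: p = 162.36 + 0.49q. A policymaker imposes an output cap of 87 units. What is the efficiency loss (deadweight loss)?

Competitive equilibrium: 239.5 − 0.175q = 162.36 + 0.49q → q* = 116, p* = 219.2.
At q = 87: demand price = 239.5 − 0.175·87 = 224.275; supply price = 162.36 + 0.49·87 = 204.99.
Δq = 116 − 87 = 29; wedge = 224.275 − 204.99 = 19.285.
The triangle = ½ × 29 × 19.285 = 279.63.

279.63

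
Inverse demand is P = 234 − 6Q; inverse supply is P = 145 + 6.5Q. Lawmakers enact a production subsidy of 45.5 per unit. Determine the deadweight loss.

Competitive equilibrium: 234 − 6Q = 145 + 6.5Q → Q* = 7.12, P* = 191.28.
The subsidy lowers effective supply by 45.5: P = 99.5 + 6.5Q.
New quantity: 234 − 6Q = 99.5 + 6.5Q → Q' = 10.76.
Overproduction ΔQ = 10.76 − 7.12 = 3.64; wedge = subsidy = 45.5.
Welfare loss = ½ × 3.64 × 45.5 = 82.81.

82.81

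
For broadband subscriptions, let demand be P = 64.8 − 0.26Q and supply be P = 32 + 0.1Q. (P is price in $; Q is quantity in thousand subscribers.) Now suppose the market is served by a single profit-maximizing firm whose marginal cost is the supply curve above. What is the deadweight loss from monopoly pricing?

$262.77 thousand

Competitive equilibrium: 64.8 − 0.26Q = 32 + 0.1Q → Q* = 91.1111, P* = 41.1111.
Marginal revenue: MR = 64.8 − 0.52Q. Set MR = MC: 64.8 − 0.52Q = 32 + 0.1Q → Q_m = 52.9032.
Price P_m = 64.8 − 0.26·52.9032 = 51.0452; MC(Q_m) = 32 + 0.1·52.9032 = 37.2903.
Competitive Q* = 91.1111, so ΔQ = 38.2079; wedge = 51.0452 − 37.2903 = 13.7549.
Deadweight loss = ½ × 38.2079 × 13.7549 = $262.77 thousand.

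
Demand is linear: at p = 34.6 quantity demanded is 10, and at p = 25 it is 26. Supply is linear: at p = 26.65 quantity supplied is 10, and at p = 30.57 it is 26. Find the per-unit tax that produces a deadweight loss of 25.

Demand slope = (25 − 34.6)/(26 − 10) = −0.6, so p = 40.6 − 0.6q.
Supply slope = (30.57 − 26.65)/(26 − 10) = 0.245, so p = 24.2 + 0.245q.
Competitive equilibrium: 40.6 − 0.6q = 24.2 + 0.245q → q* = 19.4083, p* = 28.955.
A tax t gives Δq = t/0.845 and wedge t, so DWL = t²/1.69.
t²/1.69 = 25 → t² = 42.25 → t = 6.5.

6.5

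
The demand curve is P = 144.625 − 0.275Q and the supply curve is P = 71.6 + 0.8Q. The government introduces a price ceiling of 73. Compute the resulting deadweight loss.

2354.15

Competitive equilibrium: 144.625 − 0.275Q = 71.6 + 0.8Q → Q* = 67.93023, P* = 125.94419.
At the ceiling P = 73, quantity supplied = (73 − 71.6)/0.8 = 1.75.
Willingness to pay at Q' = 1.75: 144.625 − 0.275·1.75 = 144.14375.
ΔQ = 67.93023 − 1.75 = 66.18023; wedge = 144.14375 − 73 = 71.14375.
Deadweight loss = ½ × 66.18023 × 71.14375 = 2354.15.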